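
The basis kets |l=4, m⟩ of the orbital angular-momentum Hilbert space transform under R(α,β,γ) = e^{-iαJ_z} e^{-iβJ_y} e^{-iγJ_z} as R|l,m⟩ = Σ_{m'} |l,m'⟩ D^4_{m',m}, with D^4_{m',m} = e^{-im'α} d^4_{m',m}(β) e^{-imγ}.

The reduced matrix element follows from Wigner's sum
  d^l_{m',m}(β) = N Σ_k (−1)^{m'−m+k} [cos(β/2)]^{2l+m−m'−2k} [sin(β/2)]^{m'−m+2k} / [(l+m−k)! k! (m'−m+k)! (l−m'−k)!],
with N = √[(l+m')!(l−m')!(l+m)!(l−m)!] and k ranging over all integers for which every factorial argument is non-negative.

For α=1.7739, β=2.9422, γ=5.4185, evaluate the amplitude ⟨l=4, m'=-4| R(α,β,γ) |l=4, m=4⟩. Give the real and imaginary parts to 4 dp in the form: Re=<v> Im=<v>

Re=-0.4104 Im=-0.8689

Split into d^4_{-4,4}(β=2.9422) × two z-phases.
Half-angle: c=0.099531, s=0.995034. N=√(1·40320·40320·1)=40320.000000
k∈{8} keeps every argument non-negative
  k=8: (−1)^0·40320.0000/(40320)·0.0995^0·0.9950^8 = +0.960959
d^4_{-4,4}(2.9422) = +0.960959
Phases: e^{-i·(-4)·1.7739}=+0.687747+0.725950i, e^{-i·(4)·5.4185}=-0.950129-0.311859i ⇒ D=-0.410382-0.868924i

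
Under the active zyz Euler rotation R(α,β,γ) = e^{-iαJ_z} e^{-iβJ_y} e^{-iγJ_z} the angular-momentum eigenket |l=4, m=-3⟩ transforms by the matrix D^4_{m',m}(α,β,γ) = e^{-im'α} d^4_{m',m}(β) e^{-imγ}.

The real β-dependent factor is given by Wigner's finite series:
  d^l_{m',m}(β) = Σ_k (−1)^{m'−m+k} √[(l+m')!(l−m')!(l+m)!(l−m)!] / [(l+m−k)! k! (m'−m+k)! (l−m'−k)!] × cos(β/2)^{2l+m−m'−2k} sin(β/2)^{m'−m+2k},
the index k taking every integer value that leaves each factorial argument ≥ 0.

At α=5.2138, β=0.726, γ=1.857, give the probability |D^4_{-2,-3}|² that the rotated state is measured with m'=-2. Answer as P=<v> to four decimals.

P=0.2211

D^4_{-2,-3}(5.2138,0.726,1.857) = e^{-i·-2·5.2138}·d^4_{-2,-3}(0.726)·e^{-i·-3·1.857}. Compute d first:
With c≡cos(β/2)=0.934836 and s≡sin(β/2)=0.355080, N=[2·720·1·5040]^{1/2}=2693.993318
k∈{0,1} keeps every argument non-negative
  k=0: (−1)^1·2693.9933/(720)·0.9348^7·0.3551^1 = -0.828968
  k=1: (−1)^2·2693.9933/(240)·0.9348^5·0.3551^3 = +0.358791
d^4_{-2,-3}(0.726) = -0.828968 +0.358791 = -0.470177
|D^4_{-2,-3}|² = |d^4_{-2,-3}(β)|² = (-0.470177)² = 0.221067 (the z-rotation phases have unit modulus)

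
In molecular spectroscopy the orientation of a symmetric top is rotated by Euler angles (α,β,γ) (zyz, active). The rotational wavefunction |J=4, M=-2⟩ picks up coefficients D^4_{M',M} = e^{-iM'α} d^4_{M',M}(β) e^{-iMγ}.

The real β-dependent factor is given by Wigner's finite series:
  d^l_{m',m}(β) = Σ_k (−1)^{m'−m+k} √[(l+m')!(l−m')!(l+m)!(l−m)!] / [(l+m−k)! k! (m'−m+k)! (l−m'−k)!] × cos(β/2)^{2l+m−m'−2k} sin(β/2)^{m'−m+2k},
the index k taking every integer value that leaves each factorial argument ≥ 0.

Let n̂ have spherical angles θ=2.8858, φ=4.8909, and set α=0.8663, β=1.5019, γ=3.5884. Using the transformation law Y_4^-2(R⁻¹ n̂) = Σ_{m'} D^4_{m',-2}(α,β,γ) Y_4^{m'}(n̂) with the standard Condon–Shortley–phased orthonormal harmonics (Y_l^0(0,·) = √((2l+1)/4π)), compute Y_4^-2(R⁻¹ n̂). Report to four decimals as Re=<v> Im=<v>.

Re=-0.0547 Im=-0.1955

Need the full column D^4_{m',-2} for m'=−4..4 at α=0.8663, β=1.5019, γ=3.5884.
cos(β/2)=0.731041, sin(β/2)=0.682334
d^4_{-4,-2}: single k=2 term ⇒ +0.376030;  D = -0.130202-0.352769i
d^4_{-3,-2}: k∈[1..2] ⇒ +0.284874 -0.744533 = -0.459659;  D = +0.431646+0.158014i
d^4_{-2,-2}: k∈[0..2] ⇒ +0.081571 -0.852757 +0.928635 = +0.157449;  D = -0.136998+0.077601i
d^4_{-1,-2}: k∈[0..2] ⇒ -0.323017 +1.407036 -0.817191 = +0.266827;  D = -0.050162+0.262070i
d^4_{0,-2}: k∈[0..2] ⇒ +0.674163 -1.566188 +0.511664 = -0.380360;  D = -0.238333-0.296431i
d^4_{1,-2}: k∈[0..2] ⇒ -0.938024 +1.225787 -0.213577 = +0.074186;  D = +0.074159+0.002026i
d^4_{2,-2}: k∈[0..2] ⇒ +0.928635 -0.647210 +0.046987 = +0.328412;  D = +0.219451-0.244327i
d^4_{3,-2}: k∈[0..1] ⇒ -0.648626 +0.188357 = -0.460268;  D = +0.061715+0.456112i
d^4_{4,-2}: single k=0 term ⇒ +0.285393;  D = -0.240271-0.154009i
Y_4^{m'}(θ=2.8858,φ=4.8909) and Σ D·Y over m':
  (-0.1302-0.3528i)·(+0.0014-0.0012i)  (+0.4316+0.1580i)·(+0.0100+0.0169i)  (-0.1370+0.0776i)·(-0.1114+0.0416i)  (-0.0502+0.2621i)·(-0.0730-0.4048i)  (-0.2383-0.2964i)·(+0.5906+0.0000i)  (+0.0742+0.0020i)·(+0.0730-0.4048i)  (+0.2195-0.2443i)·(-0.1114-0.0416i)  (+0.0617+0.4561i)·(-0.0100+0.0169i)  (-0.2403-0.1540i)·(+0.0014+0.0012i)
Y_4^-2(R⁻¹ n̂) = -0.054735-0.195498i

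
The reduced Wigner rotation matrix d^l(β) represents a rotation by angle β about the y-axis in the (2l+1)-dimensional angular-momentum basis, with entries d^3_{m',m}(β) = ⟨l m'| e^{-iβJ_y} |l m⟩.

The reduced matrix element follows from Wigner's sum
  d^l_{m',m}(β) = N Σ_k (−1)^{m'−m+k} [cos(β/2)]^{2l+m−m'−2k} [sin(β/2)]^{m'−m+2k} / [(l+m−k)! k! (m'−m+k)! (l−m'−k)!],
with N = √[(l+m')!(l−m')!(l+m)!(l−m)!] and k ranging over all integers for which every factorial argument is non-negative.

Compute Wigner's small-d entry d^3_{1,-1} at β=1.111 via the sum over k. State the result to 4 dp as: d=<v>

d^3_{1,-1}(β=1.111) via Wigner's sum:
With c≡cos(β/2)=0.849637 and s≡sin(β/2)=0.527368, N=[24·2·2·24]^{1/2}=48.000000
The bounds max(0,m−m')=0 and min(l+m,l−m')=2 give 3 terms
  k=0: (−1)^2·48.0000/(8)·0.8496^4·0.5274^2 = +0.869586
  k=1: (−1)^3·48.0000/(6)·0.8496^2·0.5274^4 = -0.446696
  k=2: (−1)^4·48.0000/(48)·0.8496^0·0.5274^6 = +0.021512
d^3_{1,-1}(1.111) = +0.869586 -0.446696 +0.021512 = +0.444402

d=0.4444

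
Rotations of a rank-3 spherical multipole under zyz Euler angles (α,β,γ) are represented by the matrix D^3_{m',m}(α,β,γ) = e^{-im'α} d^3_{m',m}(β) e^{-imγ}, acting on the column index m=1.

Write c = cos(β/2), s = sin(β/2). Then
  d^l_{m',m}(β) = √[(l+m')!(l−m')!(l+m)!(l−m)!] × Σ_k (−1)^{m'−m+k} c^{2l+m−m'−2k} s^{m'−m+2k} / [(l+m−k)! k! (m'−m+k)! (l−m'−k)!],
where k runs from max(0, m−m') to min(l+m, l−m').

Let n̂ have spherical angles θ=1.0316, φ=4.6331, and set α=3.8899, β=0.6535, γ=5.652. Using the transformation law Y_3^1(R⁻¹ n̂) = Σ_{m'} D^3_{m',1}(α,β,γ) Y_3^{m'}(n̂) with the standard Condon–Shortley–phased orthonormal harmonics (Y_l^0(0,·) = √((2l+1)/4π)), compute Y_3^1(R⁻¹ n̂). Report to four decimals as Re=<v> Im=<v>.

Need the full column D^3_{m',1} for m'=−3..3 at α=3.8899, β=0.6535, γ=5.652.
cos(β/2)=0.947090, sin(β/2)=0.320967
d^3_{-3,1}: single k=4 term ⇒ +0.036870;  D = +0.035578-0.009674i
d^3_{-2,1}: k∈[3..4] ⇒ +0.177658 -0.010202 = +0.167456;  D = -0.088525+0.142144i
d^3_{-1,1}: k∈[2..4] ⇒ +0.497321 -0.076158 +0.001093 = +0.422257;  D = -0.080288-0.414554i
d^3_{0,1}: k∈[1..3] ⇒ +0.847243 -0.291922 +0.011176 = +0.566497;  D = +0.457349+0.334291i
d^3_{1,1}: k∈[0..2] ⇒ +0.721687 -0.663095 +0.057118 = +0.115710;  D = -0.114917+0.013521i
d^3_{2,1}: k∈[0..1] ⇒ -0.773423 +0.177658 = -0.595766;  D = -0.386243+0.453600i
d^3_{3,1}: single k=0 term ⇒ +0.321020;  D = +0.013780+0.320724i
Y_3^{m'}(θ=1.0316,φ=4.6331) and Σ D·Y over m':
  (+0.0356-0.0097i)·(+0.0621-0.2562i)  (-0.0885+0.1421i)·(-0.3816-0.0610i)  (-0.0803-0.4146i)·(-0.0070+0.0880i)  (+0.4573+0.3343i)·(-0.3223+0.0000i)  (-0.1149+0.0135i)·(+0.0070+0.0880i)  (-0.3862+0.4536i)·(-0.3816+0.0610i)  (+0.0138+0.3207i)·(-0.0621-0.2562i)
Y_3^1(R⁻¹ n̂) = +0.130841-0.400549i

Re=0.1308 Im=-0.4005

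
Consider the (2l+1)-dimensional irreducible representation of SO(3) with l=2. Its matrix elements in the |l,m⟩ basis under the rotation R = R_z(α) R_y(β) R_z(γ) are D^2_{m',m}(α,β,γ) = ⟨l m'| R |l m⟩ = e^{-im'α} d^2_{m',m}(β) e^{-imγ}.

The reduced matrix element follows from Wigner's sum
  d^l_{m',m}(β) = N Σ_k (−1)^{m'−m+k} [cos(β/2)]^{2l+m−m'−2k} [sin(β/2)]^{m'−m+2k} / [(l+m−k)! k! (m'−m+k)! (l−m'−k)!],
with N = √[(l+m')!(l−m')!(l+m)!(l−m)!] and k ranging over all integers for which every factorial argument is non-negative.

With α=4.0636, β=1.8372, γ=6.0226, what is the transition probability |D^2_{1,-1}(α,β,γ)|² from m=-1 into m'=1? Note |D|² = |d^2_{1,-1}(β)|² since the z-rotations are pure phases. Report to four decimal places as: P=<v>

P=0.0894

First d^2_{1,-1}(β=1.8372), then the phase factors e^{-i(1)α} and e^{-i(-1)γ}:
c=cos(1.8372/2)=0.606933, s=sin(1.8372/2)=0.794753; N=√[6·1·1·6]=6.000000
k∈{0,1} keeps every argument non-negative
  k=0: (−1)^2·6.0000/(2)·0.6069^2·0.7948^2 = +0.698019
  k=1: (−1)^3·6.0000/(6)·0.6069^0·0.7948^4 = -0.398959
d^2_{1,-1}(1.8372) = +0.698019 -0.398959 = +0.299060
|D^2_{1,-1}|² = |d^2_{1,-1}(β)|² = (+0.299060)² = 0.089437 (the z-rotation phases have unit modulus)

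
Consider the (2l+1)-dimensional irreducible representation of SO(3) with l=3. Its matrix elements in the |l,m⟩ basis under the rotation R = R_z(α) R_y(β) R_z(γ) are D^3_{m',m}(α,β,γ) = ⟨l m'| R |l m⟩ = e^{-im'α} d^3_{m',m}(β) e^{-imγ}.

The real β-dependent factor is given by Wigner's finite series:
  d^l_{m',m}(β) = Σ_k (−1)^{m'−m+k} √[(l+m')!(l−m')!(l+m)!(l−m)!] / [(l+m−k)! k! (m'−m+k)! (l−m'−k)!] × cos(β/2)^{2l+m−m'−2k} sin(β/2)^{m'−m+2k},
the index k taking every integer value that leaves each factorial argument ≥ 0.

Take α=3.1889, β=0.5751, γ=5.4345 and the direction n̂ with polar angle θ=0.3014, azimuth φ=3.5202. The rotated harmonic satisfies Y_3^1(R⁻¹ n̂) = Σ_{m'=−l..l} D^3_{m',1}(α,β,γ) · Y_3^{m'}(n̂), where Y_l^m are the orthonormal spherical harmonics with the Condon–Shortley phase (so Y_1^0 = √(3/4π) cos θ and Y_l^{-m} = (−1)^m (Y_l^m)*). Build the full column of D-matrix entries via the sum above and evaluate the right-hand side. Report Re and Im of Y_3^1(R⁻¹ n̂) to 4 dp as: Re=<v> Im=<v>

Re=0.2984 Im=0.1712

Need the full column D^3_{m',1} for m'=−3..3 at α=3.1889, β=0.5751, γ=5.4345.
cos(β/2)=0.958942, sin(β/2)=0.283604
d^3_{-3,1}: single k=4 term ⇒ +0.023040;  D = -0.012630-0.019269i
d^3_{-2,1}: k∈[3..4] ⇒ +0.127216 -0.005564 = +0.121653;  D = +0.071425+0.098478i
d^3_{-1,1}: k∈[2..4] ⇒ +0.408078 -0.047591 +0.000520 = +0.361008;  D = -0.225538-0.281886i
d^3_{0,1}: k∈[1..3] ⇒ +0.796642 -0.209037 +0.006095 = +0.593699;  D = +0.392418+0.445519i
d^3_{1,1}: k∈[0..2] ⇒ +0.777594 -0.544104 +0.035693 = +0.269183;  D = -0.187275-0.193358i
d^3_{2,1}: k∈[0..1] ⇒ -0.727231 +0.127216 = -0.600015;  D = -0.437356-0.410777i
d^3_{3,1}: single k=0 term ⇒ +0.263413;  D = -0.200317-0.171054i
Y_3^{m'}(θ=0.3014,φ=3.5202) and Σ D·Y over m':
  (-0.0126-0.0193i)·(-0.0046+0.0099i)  (+0.0714+0.0985i)·(+0.0625-0.0591i)  (-0.2255-0.2819i)·(-0.3173+0.1262i)  (+0.3924+0.4455i)·(+0.5557+0.0000i)  (-0.1873-0.1934i)·(+0.3173+0.1262i)  (-0.4374-0.4108i)·(+0.0625+0.0591i)  (-0.2003-0.1711i)·(+0.0046+0.0099i)
Y_3^1(R⁻¹ n̂) = +0.298422+0.171174i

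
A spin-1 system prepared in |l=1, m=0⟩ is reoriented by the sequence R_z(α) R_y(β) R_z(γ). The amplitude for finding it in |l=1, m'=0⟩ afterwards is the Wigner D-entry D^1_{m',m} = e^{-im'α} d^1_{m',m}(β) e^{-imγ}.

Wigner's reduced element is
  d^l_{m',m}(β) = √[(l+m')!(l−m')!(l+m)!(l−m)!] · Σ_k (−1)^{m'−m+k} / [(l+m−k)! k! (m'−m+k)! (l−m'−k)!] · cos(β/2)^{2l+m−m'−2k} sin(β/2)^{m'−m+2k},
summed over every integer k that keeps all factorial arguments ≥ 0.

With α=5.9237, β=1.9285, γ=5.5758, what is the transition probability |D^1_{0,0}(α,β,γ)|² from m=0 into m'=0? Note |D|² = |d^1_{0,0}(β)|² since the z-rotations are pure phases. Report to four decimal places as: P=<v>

First d^1_{0,0}(β=1.9285), then the phase factors e^{-i(0)α} and e^{-i(0)γ}:
With c≡cos(β/2)=0.570033 and s≡sin(β/2)=0.821622, N=[1·1·1·1]^{1/2}=1.000000
The bounds max(0,m−m')=0 and min(l+m,l−m')=1 give 2 terms
  k=0: (−1)^0·1.0000/(1)·0.5700^2·0.8216^0 = +0.324938
  k=1: (−1)^1·1.0000/(1)·0.5700^0·0.8216^2 = -0.675062
d^1_{0,0}(1.9285) = +0.324938 -0.675062 = -0.350124
|D^1_{0,0}|² = |d^1_{0,0}(β)|² = (-0.350124)² = 0.122587 (the z-rotation phases have unit modulus)

P=0.1226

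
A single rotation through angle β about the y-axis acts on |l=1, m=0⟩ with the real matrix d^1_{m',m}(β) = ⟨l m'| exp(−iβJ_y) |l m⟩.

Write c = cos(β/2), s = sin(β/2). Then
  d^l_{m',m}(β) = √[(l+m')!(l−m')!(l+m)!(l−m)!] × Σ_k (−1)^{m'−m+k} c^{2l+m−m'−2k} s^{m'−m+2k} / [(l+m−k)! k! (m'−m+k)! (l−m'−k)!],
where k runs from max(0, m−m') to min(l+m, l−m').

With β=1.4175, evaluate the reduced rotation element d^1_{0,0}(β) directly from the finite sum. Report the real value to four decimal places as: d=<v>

d^1_{0,0}(β=1.4175) via Wigner's sum:
c=cos(1.4175/2)=0.759176, s=sin(1.4175/2)=0.650885; N=√[1·1·1·1]=1.000000
k∈{0,1} keeps every argument non-negative
  k=0: (−1)^0·1.0000/(1)·0.7592^2·0.6509^0 = +0.576348
  k=1: (−1)^1·1.0000/(1)·0.7592^0·0.6509^2 = -0.423652
d^1_{0,0}(1.4175) = +0.576348 -0.423652 = +0.152697

d=0.1527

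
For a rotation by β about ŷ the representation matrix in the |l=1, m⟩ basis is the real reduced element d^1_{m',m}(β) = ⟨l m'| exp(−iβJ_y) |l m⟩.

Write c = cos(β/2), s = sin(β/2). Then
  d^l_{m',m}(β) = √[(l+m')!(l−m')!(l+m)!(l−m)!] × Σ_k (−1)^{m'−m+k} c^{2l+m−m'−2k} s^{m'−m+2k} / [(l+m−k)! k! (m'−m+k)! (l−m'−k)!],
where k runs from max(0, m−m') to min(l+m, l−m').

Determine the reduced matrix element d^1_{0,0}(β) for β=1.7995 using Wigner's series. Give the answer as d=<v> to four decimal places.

d^1_{0,0}(β=1.7995) via Wigner's sum:
Half-angle: c=0.621806, s=0.783171. N=√(1·1·1·1)=1.000000
k∈{0,1} keeps every argument non-negative
  k=0: (−1)^0·1.0000/(1)·0.6218^2·0.7832^0 = +0.386642
  k=1: (−1)^1·1.0000/(1)·0.6218^0·0.7832^2 = -0.613358
d^1_{0,0}(1.7995) = +0.386642 -0.613358 = -0.226715

d=-0.2267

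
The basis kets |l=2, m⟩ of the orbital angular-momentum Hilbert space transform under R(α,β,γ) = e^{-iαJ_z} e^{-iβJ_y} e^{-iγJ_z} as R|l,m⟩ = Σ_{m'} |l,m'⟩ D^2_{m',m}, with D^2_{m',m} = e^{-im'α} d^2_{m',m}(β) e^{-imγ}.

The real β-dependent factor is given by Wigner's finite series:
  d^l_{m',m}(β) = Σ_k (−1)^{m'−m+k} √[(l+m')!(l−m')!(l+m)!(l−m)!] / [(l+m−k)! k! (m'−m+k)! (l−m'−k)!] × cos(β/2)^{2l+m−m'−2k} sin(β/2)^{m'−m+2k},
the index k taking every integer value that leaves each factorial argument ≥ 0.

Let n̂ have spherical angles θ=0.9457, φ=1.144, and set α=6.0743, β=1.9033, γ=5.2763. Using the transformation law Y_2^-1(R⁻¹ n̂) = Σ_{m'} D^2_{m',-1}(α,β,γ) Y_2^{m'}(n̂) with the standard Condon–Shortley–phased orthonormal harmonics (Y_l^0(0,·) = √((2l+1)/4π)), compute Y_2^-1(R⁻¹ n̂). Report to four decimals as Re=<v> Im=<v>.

Need the full column D^2_{m',-1} for m'=−2..2 at α=6.0743, β=1.9033, γ=5.2763.
cos(β/2)=0.580340, sin(β/2)=0.814374
d^2_{-2,-1}: single k=1 term ⇒ +0.318348;  D = +0.046358-0.314954i
d^2_{-1,-1}: k∈[0..1] ⇒ +0.113431 -0.670092 = -0.556661;  D = -0.193504+0.521947i
d^2_{0,-1}: k∈[0..1] ⇒ -0.389895 +0.767768 = +0.377874;  D = +0.201972-0.319368i
d^2_{1,-1}: k∈[0..1] ⇒ +0.670092 -0.439841 = +0.230251;  D = +0.160747-0.164851i
d^2_{2,-1}: single k=0 term ⇒ -0.626880;  D = -0.521209+0.348310i
Y_2^{m'}(θ=0.9457,φ=1.144) and Σ D·Y over m':
  (+0.0464-0.3150i)·(-0.1670-0.1914i)  (-0.1935+0.5219i)·(+0.1518-0.3337i)  (+0.2020-0.3194i)·(+0.0086+0.0000i)  (+0.1607-0.1649i)·(-0.1518-0.3337i)  (-0.5212+0.3483i)·(-0.1670+0.1914i)
Y_2^-1(R⁻¹ n̂) = +0.019454-0.001811i

Re=0.0195 Im=-0.0018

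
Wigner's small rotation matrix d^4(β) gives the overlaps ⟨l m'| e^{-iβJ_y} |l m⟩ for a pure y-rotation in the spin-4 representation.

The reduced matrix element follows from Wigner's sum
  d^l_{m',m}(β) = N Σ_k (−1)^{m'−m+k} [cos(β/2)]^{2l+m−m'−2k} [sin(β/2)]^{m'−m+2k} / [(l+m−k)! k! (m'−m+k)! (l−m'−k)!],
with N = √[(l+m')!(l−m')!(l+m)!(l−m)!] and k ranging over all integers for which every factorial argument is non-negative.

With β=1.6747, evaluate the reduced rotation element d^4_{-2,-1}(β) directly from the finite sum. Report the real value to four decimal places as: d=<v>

d=-0.0194

d^4_{-2,-1}(β=1.6747) via Wigner's sum:
Half-angle: c=0.669434, s=0.742872. N=√(2·720·6·120)=1018.233765
Admissible k: 1..3 (factorial args all ≥0)
  k=1: (−1)^0·1018.2338/(240)·0.6694^7·0.7429^1 = +0.189891
  k=2: (−1)^1·1018.2338/(48)·0.6694^5·0.7429^3 = -1.169192
  k=3: (−1)^2·1018.2338/(72)·0.6694^3·0.7429^5 = +0.959858
d^4_{-2,-1}(1.6747) = +0.189891 -1.169192 +0.959858 = -0.019443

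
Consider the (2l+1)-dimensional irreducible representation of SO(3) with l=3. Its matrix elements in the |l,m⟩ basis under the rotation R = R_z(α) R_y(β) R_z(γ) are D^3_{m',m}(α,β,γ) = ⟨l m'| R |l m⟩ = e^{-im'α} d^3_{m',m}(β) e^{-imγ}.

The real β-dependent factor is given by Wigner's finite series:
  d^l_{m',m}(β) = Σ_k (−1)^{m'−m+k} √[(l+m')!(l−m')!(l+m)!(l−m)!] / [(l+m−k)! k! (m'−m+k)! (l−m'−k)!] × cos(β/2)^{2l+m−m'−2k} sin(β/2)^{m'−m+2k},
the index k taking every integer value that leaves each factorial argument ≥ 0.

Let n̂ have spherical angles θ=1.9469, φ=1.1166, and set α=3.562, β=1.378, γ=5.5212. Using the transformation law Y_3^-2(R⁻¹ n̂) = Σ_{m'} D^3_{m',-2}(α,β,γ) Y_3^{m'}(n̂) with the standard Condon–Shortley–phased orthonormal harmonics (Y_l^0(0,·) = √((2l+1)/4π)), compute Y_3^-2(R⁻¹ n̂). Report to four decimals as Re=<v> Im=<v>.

Need the full column D^3_{m',-2} for m'=−3..3 at α=3.562, β=1.378, γ=5.5212.
cos(β/2)=0.771882, sin(β/2)=0.635766
d^3_{-3,-2}: single k=1 term ⇒ +0.426705;  D = -0.412060+0.110831i
d^3_{-2,-2}: k∈[0..1] ⇒ +0.211498 -0.717411 = -0.505913;  D = -0.392378+0.319355i
d^3_{-1,-2}: k∈[0..1] ⇒ -0.550874 +0.747436 = +0.196562;  D = -0.088535+0.175494i
d^3_{0,-2}: k∈[0..1] ⇒ +0.785885 -0.533152 = +0.252733;  D = +0.011830-0.252456i
d^3_{1,-2}: k∈[0..1] ⇒ -0.747436 +0.253534 = -0.493902;  D = -0.180251-0.459836i
d^3_{2,-2}: k∈[0..1] ⇒ +0.486699 -0.066036 = +0.420662;  D = -0.299998-0.294887i
d^3_{3,-2}: single k=0 term ⇒ -0.196387;  D = -0.184045-0.068520i
Y_3^{m'}(θ=1.9469,φ=1.1166) and Σ D·Y over m':
  (-0.4121+0.1108i)·(-0.3285+0.0694i)  (-0.3924+0.3194i)·(+0.1997+0.2561i)  (-0.0885+0.1755i)·(-0.0429+0.0879i)  (+0.0118-0.2525i)·(+0.3187+0.0000i)  (-0.1803-0.4598i)·(+0.0429+0.0879i)  (-0.3000-0.2949i)·(+0.1997-0.2561i)  (-0.1840-0.0685i)·(+0.3285+0.0694i)
Y_3^-2(R⁻¹ n̂) = -0.198771-0.250410i

Re=-0.1988 Im=-0.2504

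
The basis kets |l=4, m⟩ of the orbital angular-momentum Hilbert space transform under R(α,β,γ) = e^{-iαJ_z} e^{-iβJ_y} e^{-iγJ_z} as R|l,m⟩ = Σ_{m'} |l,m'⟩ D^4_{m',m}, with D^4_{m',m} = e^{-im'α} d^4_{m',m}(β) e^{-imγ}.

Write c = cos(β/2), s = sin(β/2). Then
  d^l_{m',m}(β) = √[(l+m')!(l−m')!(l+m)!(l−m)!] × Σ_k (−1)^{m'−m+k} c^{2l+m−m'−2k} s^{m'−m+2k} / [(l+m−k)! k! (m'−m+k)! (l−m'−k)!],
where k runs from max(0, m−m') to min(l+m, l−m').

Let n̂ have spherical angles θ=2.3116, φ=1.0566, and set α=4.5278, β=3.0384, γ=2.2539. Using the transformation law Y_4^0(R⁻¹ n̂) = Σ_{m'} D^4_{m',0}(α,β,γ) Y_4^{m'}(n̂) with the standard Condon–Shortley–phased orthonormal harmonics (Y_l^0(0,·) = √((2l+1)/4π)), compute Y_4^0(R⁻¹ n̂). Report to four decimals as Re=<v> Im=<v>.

Need the full column D^4_{m',0} for m'=−4..4 at α=4.5278, β=3.0384, γ=2.2539.
cos(β/2)=0.051573, sin(β/2)=0.998669
d^4_{-4,0}: single k=4 term ⇒ +0.000059;  D = +0.000044-0.000040i
d^4_{-3,0}: k∈[3..4] ⇒ +0.000004 -0.001612 = -0.001608;  D = -0.000846-0.001368i
d^4_{-2,0}: k∈[2..4] ⇒ +0.000000 -0.000178 +0.025032 = +0.024855;  D = -0.023180+0.008969i
d^4_{-1,0}: k∈[1..4] ⇒ +0.000000 -0.000010 +0.003656 -0.228503 = -0.224857;  D = +0.041271+0.221037i
d^4_{0,0}: k∈[0..4] ⇒ +0.000000 -0.000000 +0.000253 -0.042218 +0.989403 = +0.947438;  D = +0.947438+0.000000i
d^4_{1,0}: k∈[0..3] ⇒ -0.000000 +0.000010 -0.003656 +0.228503 = +0.224857;  D = -0.041271+0.221037i
d^4_{2,0}: k∈[0..2] ⇒ +0.000000 -0.000178 +0.025032 = +0.024855;  D = -0.023180-0.008969i
d^4_{3,0}: k∈[0..1] ⇒ -0.000004 +0.001612 = +0.001608;  D = +0.000846-0.001368i
d^4_{4,0}: single k=0 term ⇒ +0.000059;  D = +0.000044+0.000040i
Y_4^{m'}(θ=2.3116,φ=1.0566) and Σ D·Y over m':
  (+0.0000-0.0000i)·(-0.0613+0.1160i)  (-0.0008-0.0014i)·(+0.3393-0.0096i)  (-0.0232+0.0090i)·(-0.2058-0.3414i)  (+0.0413+0.2210i)·(-0.0218+0.0386i)  (+0.9474+0.0000i)·(-0.3600+0.0000i)  (-0.0413+0.2210i)·(+0.0218+0.0386i)  (-0.0232-0.0090i)·(-0.2058+0.3414i)  (+0.0008-0.0014i)·(-0.3393-0.0096i)  (+0.0000+0.0000i)·(-0.0613-0.1160i)
Y_4^0(R⁻¹ n̂) = -0.344898+0.000000i

Re=-0.3449 Im=0.0000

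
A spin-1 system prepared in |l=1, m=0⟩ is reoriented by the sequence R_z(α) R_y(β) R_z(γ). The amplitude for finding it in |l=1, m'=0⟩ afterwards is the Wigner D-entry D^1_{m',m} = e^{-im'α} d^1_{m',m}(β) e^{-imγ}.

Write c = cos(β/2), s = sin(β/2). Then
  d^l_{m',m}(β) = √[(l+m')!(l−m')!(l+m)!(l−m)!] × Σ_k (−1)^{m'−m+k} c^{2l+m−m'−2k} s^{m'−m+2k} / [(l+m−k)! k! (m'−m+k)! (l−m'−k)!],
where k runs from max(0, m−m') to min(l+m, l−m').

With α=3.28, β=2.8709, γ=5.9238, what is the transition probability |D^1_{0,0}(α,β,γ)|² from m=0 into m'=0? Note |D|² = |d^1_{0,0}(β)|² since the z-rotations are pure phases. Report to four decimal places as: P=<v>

P=0.9285

First d^1_{0,0}(β=2.8709), then the phase factors e^{-i(0)α} and e^{-i(0)γ}:
With c≡cos(β/2)=0.134933 and s≡sin(β/2)=0.990855, N=[1·1·1·1]^{1/2}=1.000000
k∈{0,1} keeps every argument non-negative
  k=0: (−1)^0·1.0000/(1)·0.1349^2·0.9909^0 = +0.018207
  k=1: (−1)^1·1.0000/(1)·0.1349^0·0.9909^2 = -0.981793
d^1_{0,0}(2.8709) = +0.018207 -0.981793 = -0.963586
|D^1_{0,0}|² = |d^1_{0,0}(β)|² = (-0.963586)² = 0.928498 (the z-rotation phases have unit modulus)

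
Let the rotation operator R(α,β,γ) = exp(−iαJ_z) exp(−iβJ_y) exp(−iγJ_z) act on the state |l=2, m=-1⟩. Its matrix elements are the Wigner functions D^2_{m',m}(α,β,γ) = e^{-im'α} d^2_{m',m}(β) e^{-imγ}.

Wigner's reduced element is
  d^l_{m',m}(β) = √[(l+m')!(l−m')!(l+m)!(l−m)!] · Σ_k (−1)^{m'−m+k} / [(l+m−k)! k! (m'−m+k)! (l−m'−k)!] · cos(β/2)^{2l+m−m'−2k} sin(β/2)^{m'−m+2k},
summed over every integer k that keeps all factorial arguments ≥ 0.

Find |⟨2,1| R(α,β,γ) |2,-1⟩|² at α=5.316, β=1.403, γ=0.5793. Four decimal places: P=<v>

First d^2_{1,-1}(β=1.403), then the phase factors e^{-i(1)α} and e^{-i(-1)γ}:
c=cos(1.403/2)=0.763875, s=sin(1.403/2)=0.645364; N=√[6·1·1·6]=6.000000
Admissible k: 0..1 (factorial args all ≥0)
  k=0: (−1)^2·6.0000/(2)·0.7639^2·0.6454^2 = +0.729081
  k=1: (−1)^3·6.0000/(6)·0.7639^0·0.6454^4 = -0.173468
d^2_{1,-1}(1.403) = +0.729081 -0.173468 = +0.555613
|D^2_{1,-1}|² = |d^2_{1,-1}(β)|² = (+0.555613)² = 0.308705 (the z-rotation phases have unit modulus)

P=0.3087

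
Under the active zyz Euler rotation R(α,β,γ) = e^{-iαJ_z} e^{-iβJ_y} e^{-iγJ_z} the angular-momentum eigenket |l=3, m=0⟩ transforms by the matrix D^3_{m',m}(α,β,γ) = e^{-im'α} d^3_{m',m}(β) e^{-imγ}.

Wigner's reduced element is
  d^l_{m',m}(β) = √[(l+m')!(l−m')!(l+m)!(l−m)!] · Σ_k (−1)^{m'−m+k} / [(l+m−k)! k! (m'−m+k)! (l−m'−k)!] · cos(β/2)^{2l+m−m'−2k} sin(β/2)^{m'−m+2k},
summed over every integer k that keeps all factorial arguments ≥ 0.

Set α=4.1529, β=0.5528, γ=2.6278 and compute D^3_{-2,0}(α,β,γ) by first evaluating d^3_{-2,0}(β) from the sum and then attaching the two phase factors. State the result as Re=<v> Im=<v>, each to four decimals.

D^3_{-2,0}(4.1529,0.5528,2.6278) = e^{-i·-2·4.1529}·d^3_{-2,0}(0.5528)·e^{-i·0·2.6278}. Compute d first:
With c≡cos(β/2)=0.962044 and s≡sin(β/2)=0.272894, N=[1·120·6·6]^{1/2}=65.726707
Admissible k: 2..3 (factorial args all ≥0)
  k=2: (−1)^0·65.7267/(12)·0.9620^4·0.2729^2 = +0.349405
  k=3: (−1)^1·65.7267/(12)·0.9620^2·0.2729^4 = -0.028114
d^3_{-2,0}(0.5528) = +0.349405 -0.028114 = +0.321290
Attach z-rotation phases: D = e^{-i(-2)(4.1529)}·(+0.321290)·e^{-i(0)(2.6278)} = -0.140276+0.289050i

Re=-0.1403 Im=0.2891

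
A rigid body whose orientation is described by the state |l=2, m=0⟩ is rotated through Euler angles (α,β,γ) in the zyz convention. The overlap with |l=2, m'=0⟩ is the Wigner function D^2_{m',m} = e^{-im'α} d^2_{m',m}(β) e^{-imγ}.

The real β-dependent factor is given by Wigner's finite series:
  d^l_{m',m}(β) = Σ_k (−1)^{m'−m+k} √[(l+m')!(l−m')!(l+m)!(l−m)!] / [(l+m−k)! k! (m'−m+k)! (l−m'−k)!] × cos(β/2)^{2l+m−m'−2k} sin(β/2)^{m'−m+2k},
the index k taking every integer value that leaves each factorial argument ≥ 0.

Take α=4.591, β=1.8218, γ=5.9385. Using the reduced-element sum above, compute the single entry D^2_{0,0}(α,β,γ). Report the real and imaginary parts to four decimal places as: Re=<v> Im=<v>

First d^2_{0,0}(β=1.8218), then the phase factors e^{-i(0)α} and e^{-i(0)γ}:
c=cos(1.8218/2)=0.613035, s=sin(1.8218/2)=0.790056; N=√[2·2·2·2]=4.000000
The bounds max(0,m−m')=0 and min(l+m,l−m')=2 give 3 terms
  k=0: (−1)^0·4.0000/(4)·0.6130^4·0.7901^0 = +0.141235
  k=1: (−1)^1·4.0000/(1)·0.6130^2·0.7901^2 = -0.938309
  k=2: (−1)^2·4.0000/(4)·0.6130^0·0.7901^4 = +0.389611
d^2_{0,0}(1.8218) = +0.141235 -0.938309 +0.389611 = -0.407464
D = (+1.000000+0.000000i)·(-0.407464)·(+1.000000+0.000000i) = -0.407464+0.000000i

Re=-0.4075 Im=0.0000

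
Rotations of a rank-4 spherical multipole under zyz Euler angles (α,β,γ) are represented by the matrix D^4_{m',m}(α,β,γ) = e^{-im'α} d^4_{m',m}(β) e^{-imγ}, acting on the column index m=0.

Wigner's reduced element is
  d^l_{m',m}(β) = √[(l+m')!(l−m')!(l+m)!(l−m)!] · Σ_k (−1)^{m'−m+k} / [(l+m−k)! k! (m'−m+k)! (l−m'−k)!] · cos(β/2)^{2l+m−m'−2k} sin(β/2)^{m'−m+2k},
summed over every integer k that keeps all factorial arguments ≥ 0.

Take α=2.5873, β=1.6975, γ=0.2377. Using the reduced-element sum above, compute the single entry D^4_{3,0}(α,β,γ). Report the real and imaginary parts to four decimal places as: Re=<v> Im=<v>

First d^4_{3,0}(β=1.6975), then the phase factors e^{-i(3)α} and e^{-i(0)γ}:
c=cos(1.6975/2)=0.660922, s=sin(1.6975/2)=0.750455; N=√[5040·1·24·24]=1703.830978
The bounds max(0,m−m')=0 and min(l+m,l−m')=1 give 2 terms
  k=0: (−1)^3·1703.8310/(144)·0.6609^5·0.7505^3 = -0.630649
  k=1: (−1)^4·1703.8310/(144)·0.6609^3·0.7505^5 = +0.813087
d^4_{3,0}(1.6975) = -0.630649 +0.813087 = +0.182438
Attach z-rotation phases: D = e^{-i(3)(2.5873)}·(+0.182438)·e^{-i(0)(0.2377)} = +0.016775-0.181665i

Re=0.0168 Im=-0.1817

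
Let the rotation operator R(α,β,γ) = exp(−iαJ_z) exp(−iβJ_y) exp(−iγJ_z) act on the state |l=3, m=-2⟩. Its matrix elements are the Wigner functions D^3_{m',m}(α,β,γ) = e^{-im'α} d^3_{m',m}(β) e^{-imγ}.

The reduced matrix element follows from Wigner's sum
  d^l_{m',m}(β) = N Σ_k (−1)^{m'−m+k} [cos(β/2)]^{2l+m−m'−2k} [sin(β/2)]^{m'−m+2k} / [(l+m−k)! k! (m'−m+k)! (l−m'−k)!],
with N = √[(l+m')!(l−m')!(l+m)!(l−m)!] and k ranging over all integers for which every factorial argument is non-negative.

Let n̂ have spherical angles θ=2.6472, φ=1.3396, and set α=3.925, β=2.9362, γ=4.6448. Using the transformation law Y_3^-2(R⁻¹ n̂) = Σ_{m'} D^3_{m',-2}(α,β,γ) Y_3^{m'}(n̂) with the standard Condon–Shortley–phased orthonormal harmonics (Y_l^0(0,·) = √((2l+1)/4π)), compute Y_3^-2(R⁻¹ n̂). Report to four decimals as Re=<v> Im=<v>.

Need the full column D^3_{m',-2} for m'=−3..3 at α=3.925, β=2.9362, γ=4.6448.
cos(β/2)=0.102516, sin(β/2)=0.994731
d^3_{-3,-2}: single k=1 term ⇒ +0.000028;  D = -0.000017+0.000022i
d^3_{-2,-2}: k∈[0..1] ⇒ +0.000001 -0.000546 = -0.000545;  D = +0.000076+0.000540i
d^3_{-1,-2}: k∈[0..1] ⇒ -0.000036 +0.006707 = +0.006671;  D = +0.005318+0.004028i
d^3_{0,-2}: k∈[0..1] ⇒ +0.000599 -0.056359 = -0.055761;  D = +0.055252-0.007515i
d^3_{1,-2}: k∈[0..1] ⇒ -0.006707 +0.315733 = +0.309026;  D = +0.187562-0.245597i
d^3_{2,-2}: k∈[0..1] ⇒ +0.051449 -0.968802 = -0.917353;  D = -0.120008-0.909469i
d^3_{3,-2}: single k=0 term ⇒ -0.244566;  D = +0.193775+0.149211i
Y_3^{m'}(θ=2.6472,φ=1.3396) and Σ D·Y over m':
  (-0.0000+0.0000i)·(-0.0285+0.0343i)  (+0.0001+0.0005i)·(+0.1813+0.0904i)  (+0.0053+0.0040i)·(+0.1010-0.4290i)  (+0.0553-0.0075i)·(-0.2872+0.0000i)  (+0.1876-0.2456i)·(-0.1010-0.4290i)  (-0.1200-0.9095i)·(+0.1813-0.0904i)  (+0.1938+0.1492i)·(+0.0285+0.0343i)
Y_3^-2(R⁻¹ n̂) = -0.241471-0.198407i

Re=-0.2415 Im=-0.1984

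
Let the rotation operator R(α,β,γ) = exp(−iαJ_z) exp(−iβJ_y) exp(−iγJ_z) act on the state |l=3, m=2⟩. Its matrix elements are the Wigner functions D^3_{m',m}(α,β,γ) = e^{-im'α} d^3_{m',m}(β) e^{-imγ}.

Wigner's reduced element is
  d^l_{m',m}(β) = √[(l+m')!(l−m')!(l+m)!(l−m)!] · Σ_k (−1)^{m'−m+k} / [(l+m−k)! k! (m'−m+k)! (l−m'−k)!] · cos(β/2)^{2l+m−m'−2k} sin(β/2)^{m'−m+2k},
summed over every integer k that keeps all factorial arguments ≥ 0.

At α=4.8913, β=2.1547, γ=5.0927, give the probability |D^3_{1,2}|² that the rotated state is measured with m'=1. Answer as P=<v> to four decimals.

P=0.1542

Split into d^3_{1,2}(β=2.1547) × two z-phases.
c=cos(2.1547/2)=0.473664, s=sin(2.1547/2)=0.880706; N=√[24·2·120·1]=75.894664
Admissible k: 1..2 (factorial args all ≥0)
  k=1: (−1)^0·75.8947/(24)·0.4737^5·0.8807^1 = +0.066402
  k=2: (−1)^1·75.8947/(12)·0.4737^3·0.8807^3 = -0.459127
d^3_{1,2}(2.1547) = +0.066402 -0.459127 = -0.392725
|D^3_{1,2}|² = |d^3_{1,2}(β)|² = (-0.392725)² = 0.154233 (the z-rotation phases have unit modulus)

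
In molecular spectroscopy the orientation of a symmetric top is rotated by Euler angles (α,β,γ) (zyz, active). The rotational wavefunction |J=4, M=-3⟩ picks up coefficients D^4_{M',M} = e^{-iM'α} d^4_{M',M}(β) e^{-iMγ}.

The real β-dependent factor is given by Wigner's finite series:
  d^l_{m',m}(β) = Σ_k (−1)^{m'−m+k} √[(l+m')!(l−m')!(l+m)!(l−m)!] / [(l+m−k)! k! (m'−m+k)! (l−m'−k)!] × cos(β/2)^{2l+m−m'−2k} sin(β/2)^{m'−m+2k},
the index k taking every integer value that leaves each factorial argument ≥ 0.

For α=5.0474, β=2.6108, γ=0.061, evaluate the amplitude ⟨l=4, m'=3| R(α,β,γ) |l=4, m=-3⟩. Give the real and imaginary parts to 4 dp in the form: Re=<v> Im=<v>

First d^4_{3,-3}(β=2.6108), then the phase factors e^{-i(3)α} and e^{-i(-3)γ}:
Half-angle: c=0.262292, s=0.964989. N=√(5040·1·1·5040)=5040.000000
k∈{0,1} keeps every argument non-negative
  k=0: (−1)^6·5040.0000/(720)·0.2623^2·0.9650^6 = +0.388866
  k=1: (−1)^7·5040.0000/(5040)·0.2623^0·0.9650^8 = -0.751930
d^4_{3,-3}(2.6108) = +0.388866 -0.751930 = -0.363064
Phases: e^{-i·(3)·5.0474}=-0.844180-0.536060i, e^{-i·(-3)·0.061}=+0.983302+0.181980i ⇒ D=+0.265956+0.247150i

Re=0.2660 Im=0.2471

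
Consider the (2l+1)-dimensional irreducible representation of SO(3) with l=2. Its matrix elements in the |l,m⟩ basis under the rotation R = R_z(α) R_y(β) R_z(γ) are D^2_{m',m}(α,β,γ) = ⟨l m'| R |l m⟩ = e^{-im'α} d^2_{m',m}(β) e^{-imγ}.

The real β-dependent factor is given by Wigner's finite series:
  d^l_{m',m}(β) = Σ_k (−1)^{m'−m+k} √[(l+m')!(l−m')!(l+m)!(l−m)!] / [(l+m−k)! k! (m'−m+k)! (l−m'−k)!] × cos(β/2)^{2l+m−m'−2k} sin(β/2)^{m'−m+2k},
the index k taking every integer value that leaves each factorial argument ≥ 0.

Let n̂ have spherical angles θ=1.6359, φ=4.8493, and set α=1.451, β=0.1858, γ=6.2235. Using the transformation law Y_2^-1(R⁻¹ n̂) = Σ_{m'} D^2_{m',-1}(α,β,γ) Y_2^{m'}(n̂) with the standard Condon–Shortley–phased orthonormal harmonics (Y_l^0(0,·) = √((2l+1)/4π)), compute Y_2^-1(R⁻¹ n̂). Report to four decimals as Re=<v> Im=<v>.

Re=0.1721 Im=-0.0578

Need the full column D^2_{m',-1} for m'=−2..2 at α=1.451, β=0.1858, γ=6.2235.
cos(β/2)=0.995688, sin(β/2)=0.092766
d^2_{-2,-1}: single k=1 term ⇒ +0.183143;  D = -0.175002+0.053996i
d^2_{-1,-1}: k∈[0..1] ⇒ +0.982863 -0.025595 = +0.957268;  D = +0.170891+0.941891i
d^2_{0,-1}: k∈[0..1] ⇒ -0.224304 +0.001947 = -0.222357;  D = -0.221961+0.013264i
d^2_{1,-1}: k∈[0..1] ⇒ +0.025595 -0.000074 = +0.025521;  D = +0.001533-0.025475i
d^2_{2,-1}: single k=0 term ⇒ -0.001590;  D = +0.001564+0.000284i
Y_2^{m'}(θ=1.6359,φ=4.8493) and Σ D·Y over m':
  (-0.1750+0.0540i)·(-0.3703+0.1040i)  (+0.1709+0.9419i)·(-0.0068-0.0497i)  (-0.2220+0.0133i)·(-0.3114+0.0000i)  (+0.0015-0.0255i)·(+0.0068-0.0497i)  (+0.0016+0.0003i)·(-0.3703-0.1040i)
Y_2^-1(R⁻¹ n̂) = +0.172127-0.057784i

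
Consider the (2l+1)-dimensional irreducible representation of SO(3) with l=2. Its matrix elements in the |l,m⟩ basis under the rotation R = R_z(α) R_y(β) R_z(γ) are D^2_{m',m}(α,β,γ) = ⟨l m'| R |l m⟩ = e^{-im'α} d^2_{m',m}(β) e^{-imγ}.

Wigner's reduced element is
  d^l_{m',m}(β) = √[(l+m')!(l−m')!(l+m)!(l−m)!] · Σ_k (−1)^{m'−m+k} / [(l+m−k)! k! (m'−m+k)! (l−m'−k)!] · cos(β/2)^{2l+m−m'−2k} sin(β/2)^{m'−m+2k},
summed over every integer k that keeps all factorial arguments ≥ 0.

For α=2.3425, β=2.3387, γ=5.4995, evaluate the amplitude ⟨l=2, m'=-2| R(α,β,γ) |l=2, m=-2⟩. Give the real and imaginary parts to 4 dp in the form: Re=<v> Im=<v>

Re=-0.0233 Im=0.0006

Split into d^2_{-2,-2}(β=2.3387) × two z-phases.
Half-angle: c=0.390750, s=0.920497. N=√(1·24·1·24)=24.000000
k: max(0,(-2)−(-2))=0 … min(2+(-2),2−(-2))=0
  k=0: (−1)^0·24.0000/(24)·0.3908^4·0.9205^0 = +0.023313
d^2_{-2,-2}(2.3387) = +0.023313
Phases: e^{-i·(-2)·2.3425}=-0.027386-0.999625i, e^{-i·(-2)·5.4995}=+0.003426-0.999994i ⇒ D=-0.023306+0.000559i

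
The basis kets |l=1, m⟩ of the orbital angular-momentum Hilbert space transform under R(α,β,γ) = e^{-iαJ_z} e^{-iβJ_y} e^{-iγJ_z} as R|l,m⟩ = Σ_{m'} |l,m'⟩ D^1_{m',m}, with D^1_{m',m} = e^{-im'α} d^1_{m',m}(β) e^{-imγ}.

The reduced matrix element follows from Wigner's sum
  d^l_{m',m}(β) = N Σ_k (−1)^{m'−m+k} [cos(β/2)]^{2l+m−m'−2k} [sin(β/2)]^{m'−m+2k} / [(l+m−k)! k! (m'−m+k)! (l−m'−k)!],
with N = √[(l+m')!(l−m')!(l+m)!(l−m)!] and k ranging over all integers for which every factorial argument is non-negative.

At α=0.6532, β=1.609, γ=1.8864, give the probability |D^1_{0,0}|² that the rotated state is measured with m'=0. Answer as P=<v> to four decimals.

P=0.0015

D^1_{0,0}(0.6532,1.609,1.8864) = e^{-i·0·0.6532}·d^1_{0,0}(1.609)·e^{-i·0·1.8864}. Compute d first:
With c≡cos(β/2)=0.693472 and s≡sin(β/2)=0.720484, N=[1·1·1·1]^{1/2}=1.000000
k: max(0,(0)−(0))=0 … min(1+(0),1−(0))=1
  k=0: (−1)^0·1.0000/(1)·0.6935^2·0.7205^0 = +0.480903
  k=1: (−1)^1·1.0000/(1)·0.6935^0·0.7205^2 = -0.519097
d^1_{0,0}(1.609) = +0.480903 -0.519097 = -0.038194
|D^1_{0,0}|² = |d^1_{0,0}(β)|² = (-0.038194)² = 0.001459 (the z-rotation phases have unit modulus)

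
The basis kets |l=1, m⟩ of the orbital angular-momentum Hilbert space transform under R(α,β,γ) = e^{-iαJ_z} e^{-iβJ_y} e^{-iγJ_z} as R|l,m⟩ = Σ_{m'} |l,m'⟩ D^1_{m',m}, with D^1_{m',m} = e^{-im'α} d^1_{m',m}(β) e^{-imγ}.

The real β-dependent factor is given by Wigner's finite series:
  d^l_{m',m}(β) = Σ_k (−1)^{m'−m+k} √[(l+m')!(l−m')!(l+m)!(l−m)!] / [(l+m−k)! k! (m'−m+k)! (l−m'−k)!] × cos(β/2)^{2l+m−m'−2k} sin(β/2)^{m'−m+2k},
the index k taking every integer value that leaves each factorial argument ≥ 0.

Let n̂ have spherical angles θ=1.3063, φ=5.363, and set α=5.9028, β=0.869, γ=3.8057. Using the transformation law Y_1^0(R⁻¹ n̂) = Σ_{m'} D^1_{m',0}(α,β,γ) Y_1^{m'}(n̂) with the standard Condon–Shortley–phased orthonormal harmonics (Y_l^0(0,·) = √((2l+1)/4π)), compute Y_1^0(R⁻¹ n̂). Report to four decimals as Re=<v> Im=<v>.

Need the full column D^1_{m',0} for m'=−1..1 at α=5.9028, β=0.869, γ=3.8057.
cos(β/2)=0.907081, sin(β/2)=0.420957
d^1_{-1,0}: single k=1 term ⇒ +0.540006;  D = +0.501407-0.200492i
d^1_{0,0}: k∈[0..1] ⇒ +0.822795 -0.177205 = +0.645591;  D = +0.645591+0.000000i
d^1_{1,0}: single k=0 term ⇒ -0.540006;  D = -0.501407-0.200492i
Y_1^{m'}(θ=1.3063,φ=5.363) and Σ D·Y over m':
  (+0.5014-0.2005i)·(+0.2020+0.2654i)  (+0.6456+0.0000i)·(+0.1277+0.0000i)  (-0.5014-0.2005i)·(-0.2020+0.2654i)
Y_1^0(R⁻¹ n̂) = +0.391413+0.000000i

Re=0.3914 Im=0.0000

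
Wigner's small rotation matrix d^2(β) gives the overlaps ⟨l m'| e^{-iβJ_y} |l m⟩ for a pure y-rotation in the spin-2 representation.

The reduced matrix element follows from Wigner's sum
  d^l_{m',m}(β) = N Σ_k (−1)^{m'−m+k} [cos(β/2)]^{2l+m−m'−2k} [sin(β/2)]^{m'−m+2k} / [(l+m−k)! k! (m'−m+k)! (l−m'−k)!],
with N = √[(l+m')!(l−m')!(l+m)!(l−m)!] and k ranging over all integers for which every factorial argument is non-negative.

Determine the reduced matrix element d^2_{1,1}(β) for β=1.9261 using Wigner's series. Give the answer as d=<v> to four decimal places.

d^2_{1,1}(β=1.9261) via Wigner's sum:
Half-angle: c=0.571019, s=0.820937. N=√(6·1·6·1)=6.000000
k∈{0,1} keeps every argument non-negative
  k=0: (−1)^0·6.0000/(6)·0.5710^4·0.8209^0 = +0.106317
  k=1: (−1)^1·6.0000/(2)·0.5710^2·0.8209^2 = -0.659237
d^2_{1,1}(1.9261) = +0.106317 -0.659237 = -0.552920

d=-0.5529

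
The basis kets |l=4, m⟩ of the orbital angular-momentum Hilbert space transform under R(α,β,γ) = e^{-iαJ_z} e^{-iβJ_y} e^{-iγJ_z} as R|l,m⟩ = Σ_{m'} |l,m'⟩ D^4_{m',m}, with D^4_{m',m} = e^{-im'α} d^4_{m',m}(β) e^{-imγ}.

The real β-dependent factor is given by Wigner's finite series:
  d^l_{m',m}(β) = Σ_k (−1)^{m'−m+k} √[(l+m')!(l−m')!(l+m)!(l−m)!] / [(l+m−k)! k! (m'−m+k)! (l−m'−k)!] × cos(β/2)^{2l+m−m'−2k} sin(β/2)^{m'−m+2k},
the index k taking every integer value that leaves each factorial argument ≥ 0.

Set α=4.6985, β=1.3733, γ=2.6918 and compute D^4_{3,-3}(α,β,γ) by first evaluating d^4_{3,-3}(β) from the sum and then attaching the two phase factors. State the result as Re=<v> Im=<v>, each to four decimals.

D^4_{3,-3}(4.6985,1.3733,2.6918) = e^{-i·3·4.6985}·d^4_{3,-3}(1.3733)·e^{-i·-3·2.6918}. Compute d first:
c=cos(1.3733/2)=0.773374, s=sin(1.3733/2)=0.633950; N=√[5040·1·1·5040]=5040.000000
The bounds max(0,m−m')=0 and min(l+m,l−m')=1 give 2 terms
  k=0: (−1)^6·5040.0000/(720)·0.7734^2·0.6339^6 = +0.271773
  k=1: (−1)^7·5040.0000/(5040)·0.7734^0·0.6339^8 = -0.026088
d^4_{3,-3}(1.3733) = +0.271773 -0.026088 = +0.245686
Attach z-rotation phases: D = e^{-i(3)(4.6985)}·(+0.245686)·e^{-i(-3)(2.6918)} = +0.237232+0.063893i

Re=0.2372 Im=0.0639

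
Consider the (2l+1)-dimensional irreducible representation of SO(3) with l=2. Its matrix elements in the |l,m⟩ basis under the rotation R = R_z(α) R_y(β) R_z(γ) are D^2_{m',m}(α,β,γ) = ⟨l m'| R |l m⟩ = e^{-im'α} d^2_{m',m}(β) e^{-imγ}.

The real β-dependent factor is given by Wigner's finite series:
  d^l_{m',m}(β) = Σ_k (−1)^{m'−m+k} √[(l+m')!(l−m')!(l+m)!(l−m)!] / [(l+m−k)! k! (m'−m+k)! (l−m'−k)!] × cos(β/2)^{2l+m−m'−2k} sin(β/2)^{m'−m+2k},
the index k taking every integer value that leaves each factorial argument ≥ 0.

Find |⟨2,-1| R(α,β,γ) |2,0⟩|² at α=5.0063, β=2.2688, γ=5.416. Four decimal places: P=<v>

P=0.3637

Split into d^2_{-1,0}(β=2.2688) × two z-phases.
c=cos(2.2688/2)=0.422676, s=sin(2.2688/2)=0.906281; N=√[1·6·2·2]=4.898979
The bounds max(0,m−m')=1 and min(l+m,l−m')=2 give 2 terms
  k=1: (−1)^0·4.8990/(2)·0.4227^3·0.9063^1 = +0.167634
  k=2: (−1)^1·4.8990/(2)·0.4227^1·0.9063^3 = -0.770676
d^2_{-1,0}(2.2688) = +0.167634 -0.770676 = -0.603042
|D^2_{-1,0}|² = |d^2_{-1,0}(β)|² = (-0.603042)² = 0.363660 (the z-rotation phases have unit modulus)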